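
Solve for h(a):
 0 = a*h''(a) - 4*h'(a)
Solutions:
 h(a) = C1 + C2*a^5


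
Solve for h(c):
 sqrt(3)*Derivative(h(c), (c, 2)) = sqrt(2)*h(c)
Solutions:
 h(c) = C1*exp(-2^(1/4)*3^(3/4)*c/3) + C2*exp(2^(1/4)*3^(3/4)*c/3)


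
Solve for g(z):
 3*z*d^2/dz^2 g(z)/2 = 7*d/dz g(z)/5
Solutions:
 g(z) = C1 + C2*z^(29/15)


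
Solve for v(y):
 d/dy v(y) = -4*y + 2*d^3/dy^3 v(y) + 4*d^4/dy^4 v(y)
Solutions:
 v(y) = C1 + C4*exp(y/2) - 2*y^2 + (C2*sin(y/2) + C3*cos(y/2))*exp(-y/2)


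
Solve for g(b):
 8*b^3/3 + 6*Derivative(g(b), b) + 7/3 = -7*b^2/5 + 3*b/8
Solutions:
 g(b) = C1 - b^4/9 - 7*b^3/90 + b^2/32 - 7*b/18


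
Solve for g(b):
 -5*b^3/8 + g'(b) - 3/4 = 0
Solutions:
 g(b) = C1 + 5*b^4/32 + 3*b/4


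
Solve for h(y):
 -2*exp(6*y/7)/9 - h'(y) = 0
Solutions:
 h(y) = C1 - 7*exp(6*y/7)/27


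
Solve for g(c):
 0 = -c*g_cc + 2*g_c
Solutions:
 g(c) = C1 + C2*c^3


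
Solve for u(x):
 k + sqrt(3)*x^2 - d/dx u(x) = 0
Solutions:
 u(x) = C1 + k*x + sqrt(3)*x^3/3


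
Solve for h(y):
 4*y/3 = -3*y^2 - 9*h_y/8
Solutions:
 h(y) = C1 - 8*y^3/9 - 16*y^2/27


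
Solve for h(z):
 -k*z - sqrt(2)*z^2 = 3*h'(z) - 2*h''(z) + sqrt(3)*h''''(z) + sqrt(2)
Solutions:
 h(z) = C1 + C2*exp(z*(4*6^(1/3)/(sqrt(729 - 32*sqrt(3)) + 27)^(1/3) + 2^(2/3)*3^(1/6)*(sqrt(729 - 32*sqrt(3)) + 27)^(1/3))/12)*sin(z*(-6^(2/3)*(sqrt(729 - 32*sqrt(3)) + 27)^(1/3) + 4*2^(1/3)*3^(5/6)/(sqrt(729 - 32*sqrt(3)) + 27)^(1/3))/12) + C3*exp(z*(4*6^(1/3)/(sqrt(729 - 32*sqrt(3)) + 27)^(1/3) + 2^(2/3)*3^(1/6)*(sqrt(729 - 32*sqrt(3)) + 27)^(1/3))/12)*cos(z*(-6^(2/3)*(sqrt(729 - 32*sqrt(3)) + 27)^(1/3) + 4*2^(1/3)*3^(5/6)/(sqrt(729 - 32*sqrt(3)) + 27)^(1/3))/12) + C4*exp(-z*(4*6^(1/3)/(sqrt(729 - 32*sqrt(3)) + 27)^(1/3) + 2^(2/3)*3^(1/6)*(sqrt(729 - 32*sqrt(3)) + 27)^(1/3))/6) - k*z^2/6 - 2*k*z/9 - sqrt(2)*z^3/9 - 2*sqrt(2)*z^2/9 - 17*sqrt(2)*z/27


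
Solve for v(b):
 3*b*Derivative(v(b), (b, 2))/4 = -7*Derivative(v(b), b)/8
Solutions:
 v(b) = C1 + C2/b^(1/6)


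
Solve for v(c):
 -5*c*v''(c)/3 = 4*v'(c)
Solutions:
 v(c) = C1 + C2/c^(7/5)


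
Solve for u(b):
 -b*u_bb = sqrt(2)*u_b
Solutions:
 u(b) = C1 + C2*b^(1 - sqrt(2))


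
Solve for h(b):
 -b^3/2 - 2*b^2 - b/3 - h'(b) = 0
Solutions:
 h(b) = C1 - b^4/8 - 2*b^3/3 - b^2/6


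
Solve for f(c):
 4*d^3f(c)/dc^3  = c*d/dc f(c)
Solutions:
 f(c) = C1 + Integral(C2*airyai(2^(1/3)*c/2) + C3*airybi(2^(1/3)*c/2), c)


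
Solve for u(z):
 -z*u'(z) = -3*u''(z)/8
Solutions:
 u(z) = C1 + C2*erfi(2*sqrt(3)*z/3)


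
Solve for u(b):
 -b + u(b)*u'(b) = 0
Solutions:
 u(b) = -sqrt(C1 + b^2)
 u(b) = sqrt(C1 + b^2)


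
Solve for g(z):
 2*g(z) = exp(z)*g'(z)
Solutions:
 g(z) = C1*exp(-2*exp(-z))


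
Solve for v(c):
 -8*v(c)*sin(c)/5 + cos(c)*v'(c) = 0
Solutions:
 v(c) = C1/cos(c)^(8/5)


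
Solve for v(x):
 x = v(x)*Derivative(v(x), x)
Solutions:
 v(x) = -sqrt(C1 + x^2)
 v(x) = sqrt(C1 + x^2)


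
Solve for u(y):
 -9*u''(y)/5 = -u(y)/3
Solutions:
 u(y) = C1*exp(-sqrt(15)*y/9) + C2*exp(sqrt(15)*y/9)


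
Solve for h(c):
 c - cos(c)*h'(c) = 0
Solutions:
 h(c) = C1 + Integral(c/cos(c), c)


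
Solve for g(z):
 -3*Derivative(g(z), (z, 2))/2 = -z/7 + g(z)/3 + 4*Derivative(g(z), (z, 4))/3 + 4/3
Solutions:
 g(z) = C1*sin(z*sqrt(9 - sqrt(17))/4) + C2*sin(z*sqrt(sqrt(17) + 9)/4) + C3*cos(z*sqrt(9 - sqrt(17))/4) + C4*cos(z*sqrt(sqrt(17) + 9)/4) + 3*z/7 - 4


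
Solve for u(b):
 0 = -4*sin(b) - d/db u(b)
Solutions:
 u(b) = C1 + 4*cos(b)


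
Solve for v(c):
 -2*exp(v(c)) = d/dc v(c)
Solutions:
 v(c) = log(1/(C1 + 2*c))


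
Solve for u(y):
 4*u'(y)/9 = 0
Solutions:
 u(y) = C1


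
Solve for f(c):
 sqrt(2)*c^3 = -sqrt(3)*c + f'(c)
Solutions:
 f(c) = C1 + sqrt(2)*c^4/4 + sqrt(3)*c^2/2


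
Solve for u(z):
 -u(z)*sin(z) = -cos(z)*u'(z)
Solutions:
 u(z) = C1/cos(z)


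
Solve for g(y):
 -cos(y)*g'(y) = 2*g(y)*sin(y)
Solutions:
 g(y) = C1*cos(y)^2


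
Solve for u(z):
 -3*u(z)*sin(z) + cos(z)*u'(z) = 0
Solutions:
 u(z) = C1/cos(z)^3


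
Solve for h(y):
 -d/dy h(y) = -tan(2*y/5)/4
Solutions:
 h(y) = C1 - 5*log(cos(2*y/5))/8


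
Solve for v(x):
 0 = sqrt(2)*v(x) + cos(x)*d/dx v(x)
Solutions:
 v(x) = C1*(sin(x) - 1)^(sqrt(2)/2)/(sin(x) + 1)^(sqrt(2)/2)


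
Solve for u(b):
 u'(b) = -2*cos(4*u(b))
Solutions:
 u(b) = -asin((C1 + exp(16*b))/(C1 - exp(16*b)))/4 + pi/4
 u(b) = asin((C1 + exp(16*b))/(C1 - exp(16*b)))/4


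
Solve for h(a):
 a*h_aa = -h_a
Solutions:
 h(a) = C1 + C2*log(a)


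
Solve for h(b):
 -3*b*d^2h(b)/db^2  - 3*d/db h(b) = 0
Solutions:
 h(b) = C1 + C2*log(b)


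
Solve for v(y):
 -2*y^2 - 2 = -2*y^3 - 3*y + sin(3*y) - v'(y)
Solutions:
 v(y) = C1 - y^4/2 + 2*y^3/3 - 3*y^2/2 + 2*y - cos(3*y)/3


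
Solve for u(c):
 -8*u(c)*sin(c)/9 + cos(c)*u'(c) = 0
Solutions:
 u(c) = C1/cos(c)^(8/9)


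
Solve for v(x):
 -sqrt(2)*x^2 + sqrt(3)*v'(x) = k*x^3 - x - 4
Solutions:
 v(x) = C1 + sqrt(3)*k*x^4/12 + sqrt(6)*x^3/9 - sqrt(3)*x^2/6 - 4*sqrt(3)*x/3


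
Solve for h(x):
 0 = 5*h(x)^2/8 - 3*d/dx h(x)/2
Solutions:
 h(x) = -12/(C1 + 5*x)


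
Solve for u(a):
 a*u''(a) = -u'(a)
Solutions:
 u(a) = C1 + C2*log(a)


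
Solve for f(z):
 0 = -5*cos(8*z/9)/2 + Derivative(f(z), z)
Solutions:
 f(z) = C1 + 45*sin(8*z/9)/16


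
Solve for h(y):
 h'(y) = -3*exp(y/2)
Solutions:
 h(y) = C1 - 6*exp(y/2)


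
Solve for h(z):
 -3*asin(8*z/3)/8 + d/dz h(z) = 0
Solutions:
 h(z) = C1 + 3*z*asin(8*z/3)/8 + 3*sqrt(9 - 64*z^2)/64


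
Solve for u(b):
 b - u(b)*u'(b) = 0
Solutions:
 u(b) = -sqrt(C1 + b^2)
 u(b) = sqrt(C1 + b^2)


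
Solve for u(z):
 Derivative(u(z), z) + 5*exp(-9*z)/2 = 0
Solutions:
 u(z) = C1 + 5*exp(-9*z)/18


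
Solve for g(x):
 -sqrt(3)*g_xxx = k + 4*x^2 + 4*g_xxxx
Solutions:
 g(x) = C1 + C2*x + C3*x^2 + C4*exp(-sqrt(3)*x/4) - sqrt(3)*x^5/45 + 4*x^4/9 + sqrt(3)*x^3*(-3*k - 128)/54


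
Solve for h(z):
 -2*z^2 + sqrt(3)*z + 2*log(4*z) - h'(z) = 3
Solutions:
 h(z) = C1 - 2*z^3/3 + sqrt(3)*z^2/2 + 2*z*log(z) - 5*z + z*log(16)


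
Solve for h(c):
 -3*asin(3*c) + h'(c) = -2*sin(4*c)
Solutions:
 h(c) = C1 + 3*c*asin(3*c) + sqrt(1 - 9*c^2) + cos(4*c)/2


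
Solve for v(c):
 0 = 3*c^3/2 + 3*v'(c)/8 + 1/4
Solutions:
 v(c) = C1 - c^4 - 2*c/3


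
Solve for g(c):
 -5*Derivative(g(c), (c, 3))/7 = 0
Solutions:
 g(c) = C1 + C2*c + C3*c^2


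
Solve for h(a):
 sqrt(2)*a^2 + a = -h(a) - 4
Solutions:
 h(a) = -sqrt(2)*a^2 - a - 4


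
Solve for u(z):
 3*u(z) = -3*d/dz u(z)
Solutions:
 u(z) = C1*exp(-z)


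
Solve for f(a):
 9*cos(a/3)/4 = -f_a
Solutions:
 f(a) = C1 - 27*sin(a/3)/4


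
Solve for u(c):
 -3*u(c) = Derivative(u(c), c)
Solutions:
 u(c) = C1*exp(-3*c)


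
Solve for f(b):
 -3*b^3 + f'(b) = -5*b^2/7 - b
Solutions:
 f(b) = C1 + 3*b^4/4 - 5*b^3/21 - b^2/2


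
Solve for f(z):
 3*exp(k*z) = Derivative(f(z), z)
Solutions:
 f(z) = C1 + 3*exp(k*z)/k


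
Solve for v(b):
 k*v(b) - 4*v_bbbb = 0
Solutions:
 v(b) = C1*exp(-sqrt(2)*b*k^(1/4)/2) + C2*exp(sqrt(2)*b*k^(1/4)/2) + C3*exp(-sqrt(2)*I*b*k^(1/4)/2) + C4*exp(sqrt(2)*I*b*k^(1/4)/2)


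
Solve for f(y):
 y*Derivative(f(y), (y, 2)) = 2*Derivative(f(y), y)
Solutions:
 f(y) = C1 + C2*y^3


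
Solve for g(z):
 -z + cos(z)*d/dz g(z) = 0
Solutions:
 g(z) = C1 + Integral(z/cos(z), z)


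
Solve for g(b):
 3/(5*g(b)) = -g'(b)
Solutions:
 g(b) = -sqrt(C1 - 30*b)/5
 g(b) = sqrt(C1 - 30*b)/5


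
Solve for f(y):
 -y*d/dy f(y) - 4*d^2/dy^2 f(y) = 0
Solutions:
 f(y) = C1 + C2*erf(sqrt(2)*y/4)


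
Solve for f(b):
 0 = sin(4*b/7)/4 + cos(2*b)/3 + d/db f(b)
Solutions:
 f(b) = C1 - sin(2*b)/6 + 7*cos(4*b/7)/16


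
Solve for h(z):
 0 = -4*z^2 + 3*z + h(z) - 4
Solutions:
 h(z) = 4*z^2 - 3*z + 4


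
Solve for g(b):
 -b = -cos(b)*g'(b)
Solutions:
 g(b) = C1 + Integral(b/cos(b), b)


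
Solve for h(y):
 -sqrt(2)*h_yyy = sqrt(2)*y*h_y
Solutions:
 h(y) = C1 + Integral(C2*airyai(-y) + C3*airybi(-y), y)


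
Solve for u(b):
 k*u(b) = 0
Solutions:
 u(b) = 0


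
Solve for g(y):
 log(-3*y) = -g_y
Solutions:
 g(y) = C1 - y*log(-y) + y*(1 - log(3))


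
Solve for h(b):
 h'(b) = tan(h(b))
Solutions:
 h(b) = pi - asin(C1*exp(b))
 h(b) = asin(C1*exp(b))


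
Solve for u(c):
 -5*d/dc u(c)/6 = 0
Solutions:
 u(c) = C1


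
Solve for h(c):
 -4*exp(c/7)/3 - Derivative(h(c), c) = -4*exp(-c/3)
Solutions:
 h(c) = C1 - 28*exp(c/7)/3 - 12*exp(-c/3)


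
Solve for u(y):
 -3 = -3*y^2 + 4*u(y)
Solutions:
 u(y) = 3*y^2/4 - 3/4


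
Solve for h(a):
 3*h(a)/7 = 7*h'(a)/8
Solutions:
 h(a) = C1*exp(24*a/49)


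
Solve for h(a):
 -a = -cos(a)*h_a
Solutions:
 h(a) = C1 + Integral(a/cos(a), a)


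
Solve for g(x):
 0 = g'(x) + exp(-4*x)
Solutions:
 g(x) = C1 + exp(-4*x)/4


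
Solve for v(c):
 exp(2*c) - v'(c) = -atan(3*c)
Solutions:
 v(c) = C1 + c*atan(3*c) + exp(2*c)/2 - log(9*c^2 + 1)/6


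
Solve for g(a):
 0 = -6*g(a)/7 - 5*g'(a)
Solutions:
 g(a) = C1*exp(-6*a/35)


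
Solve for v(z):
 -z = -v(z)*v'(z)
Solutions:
 v(z) = -sqrt(C1 + z^2)
 v(z) = sqrt(C1 + z^2)


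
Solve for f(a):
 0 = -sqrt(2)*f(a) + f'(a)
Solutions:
 f(a) = C1*exp(sqrt(2)*a)


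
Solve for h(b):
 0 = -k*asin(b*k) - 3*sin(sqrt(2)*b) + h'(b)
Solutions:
 h(b) = C1 + k*Piecewise((b*asin(b*k) + sqrt(-b^2*k^2 + 1)/k, Ne(k, 0)), (0, True)) - 3*sqrt(2)*cos(sqrt(2)*b)/2


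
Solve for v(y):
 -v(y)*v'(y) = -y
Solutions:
 v(y) = -sqrt(C1 + y^2)
 v(y) = sqrt(C1 + y^2)


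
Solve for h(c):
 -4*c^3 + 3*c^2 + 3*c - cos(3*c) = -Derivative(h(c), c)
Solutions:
 h(c) = C1 + c^4 - c^3 - 3*c^2/2 + sin(3*c)/3


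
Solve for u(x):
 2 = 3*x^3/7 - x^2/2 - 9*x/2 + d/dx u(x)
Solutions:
 u(x) = C1 - 3*x^4/28 + x^3/6 + 9*x^2/4 + 2*x


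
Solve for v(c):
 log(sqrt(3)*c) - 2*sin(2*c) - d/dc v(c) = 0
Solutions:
 v(c) = C1 + c*log(c) - c + c*log(3)/2 + cos(2*c)


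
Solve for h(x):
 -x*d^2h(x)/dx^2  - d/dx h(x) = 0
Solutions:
 h(x) = C1 + C2*log(x)


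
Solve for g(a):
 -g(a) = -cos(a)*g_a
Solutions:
 g(a) = C1*sqrt(sin(a) + 1)/sqrt(sin(a) - 1)


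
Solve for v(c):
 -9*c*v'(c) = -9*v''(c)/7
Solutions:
 v(c) = C1 + C2*erfi(sqrt(14)*c/2)


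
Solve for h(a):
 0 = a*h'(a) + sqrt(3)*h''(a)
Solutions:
 h(a) = C1 + C2*erf(sqrt(2)*3^(3/4)*a/6)


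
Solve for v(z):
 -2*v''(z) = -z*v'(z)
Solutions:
 v(z) = C1 + C2*erfi(z/2)


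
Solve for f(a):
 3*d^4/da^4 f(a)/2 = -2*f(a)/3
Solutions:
 f(a) = (C1*sin(sqrt(3)*a/3) + C2*cos(sqrt(3)*a/3))*exp(-sqrt(3)*a/3) + (C3*sin(sqrt(3)*a/3) + C4*cos(sqrt(3)*a/3))*exp(sqrt(3)*a/3)


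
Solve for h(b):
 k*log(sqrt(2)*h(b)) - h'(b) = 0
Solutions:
 Integral(1/(2*log(_y) + log(2)), (_y, h(b))) = C1 + b*k/2


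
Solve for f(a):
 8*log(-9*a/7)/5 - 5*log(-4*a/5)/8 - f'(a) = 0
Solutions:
 f(a) = C1 + 39*a*log(-a)/40 + a*(-64*log(7) - 39 - 50*log(2) + 25*log(5) + 128*log(3))/40


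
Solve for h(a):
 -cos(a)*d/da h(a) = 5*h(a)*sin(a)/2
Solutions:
 h(a) = C1*cos(a)^(5/2)


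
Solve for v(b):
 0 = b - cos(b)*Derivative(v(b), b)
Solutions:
 v(b) = C1 + Integral(b/cos(b), b)


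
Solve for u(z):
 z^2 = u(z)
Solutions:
 u(z) = z^2


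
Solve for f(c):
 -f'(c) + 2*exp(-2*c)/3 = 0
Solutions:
 f(c) = C1 - exp(-2*c)/3


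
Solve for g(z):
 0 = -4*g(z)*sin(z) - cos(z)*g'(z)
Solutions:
 g(z) = C1*cos(z)^4


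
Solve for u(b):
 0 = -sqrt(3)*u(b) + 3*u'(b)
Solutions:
 u(b) = C1*exp(sqrt(3)*b/3)


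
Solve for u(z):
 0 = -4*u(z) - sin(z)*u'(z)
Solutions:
 u(z) = C1*(cos(z)^2 + 2*cos(z) + 1)/(cos(z)^2 - 2*cos(z) + 1)


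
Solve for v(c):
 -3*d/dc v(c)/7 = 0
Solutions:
 v(c) = C1


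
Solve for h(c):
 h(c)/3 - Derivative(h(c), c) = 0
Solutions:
 h(c) = C1*exp(c/3)


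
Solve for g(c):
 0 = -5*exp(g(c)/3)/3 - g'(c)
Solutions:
 g(c) = 3*log(1/(C1 + 5*c)) + 6*log(3)


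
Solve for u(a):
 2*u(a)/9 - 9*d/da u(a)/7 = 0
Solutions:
 u(a) = C1*exp(14*a/81)


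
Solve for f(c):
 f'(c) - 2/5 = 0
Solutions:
 f(c) = C1 + 2*c/5


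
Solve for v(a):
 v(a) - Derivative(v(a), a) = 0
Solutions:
 v(a) = C1*exp(a)


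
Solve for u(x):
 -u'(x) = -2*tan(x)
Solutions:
 u(x) = C1 - 2*log(cos(x))


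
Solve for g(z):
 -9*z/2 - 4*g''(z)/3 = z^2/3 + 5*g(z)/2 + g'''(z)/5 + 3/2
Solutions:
 g(z) = C1*exp(z*(-80 + 160*2^(2/3)*5^(1/3)/(27*sqrt(3289) + 2009)^(1/3) + 2^(1/3)*5^(2/3)*(27*sqrt(3289) + 2009)^(1/3))/36)*sin(10^(1/3)*sqrt(3)*z*(-5^(1/3)*(27*sqrt(3289) + 2009)^(1/3) + 160*2^(1/3)/(27*sqrt(3289) + 2009)^(1/3))/36) + C2*exp(z*(-80 + 160*2^(2/3)*5^(1/3)/(27*sqrt(3289) + 2009)^(1/3) + 2^(1/3)*5^(2/3)*(27*sqrt(3289) + 2009)^(1/3))/36)*cos(10^(1/3)*sqrt(3)*z*(-5^(1/3)*(27*sqrt(3289) + 2009)^(1/3) + 160*2^(1/3)/(27*sqrt(3289) + 2009)^(1/3))/36) + C3*exp(-z*(160*2^(2/3)*5^(1/3)/(27*sqrt(3289) + 2009)^(1/3) + 40 + 2^(1/3)*5^(2/3)*(27*sqrt(3289) + 2009)^(1/3))/18) - 2*z^2/15 - 9*z/5 - 103/225


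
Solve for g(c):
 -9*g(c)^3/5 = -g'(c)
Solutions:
 g(c) = -sqrt(10)*sqrt(-1/(C1 + 9*c))/2
 g(c) = sqrt(10)*sqrt(-1/(C1 + 9*c))/2


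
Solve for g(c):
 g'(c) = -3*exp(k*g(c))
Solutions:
 g(c) = Piecewise((log(1/(C1*k + 3*c*k))/k, Ne(k, 0)), (nan, True))
 g(c) = Piecewise((C1 - 3*c, Eq(k, 0)), (nan, True))


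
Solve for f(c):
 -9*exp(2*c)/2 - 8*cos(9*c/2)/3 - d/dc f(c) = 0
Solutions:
 f(c) = C1 - 9*exp(2*c)/4 - 16*sin(9*c/2)/27


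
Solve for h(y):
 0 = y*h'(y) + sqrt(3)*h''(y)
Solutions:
 h(y) = C1 + C2*erf(sqrt(2)*3^(3/4)*y/6)


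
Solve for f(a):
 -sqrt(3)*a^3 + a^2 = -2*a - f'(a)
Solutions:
 f(a) = C1 + sqrt(3)*a^4/4 - a^3/3 - a^2


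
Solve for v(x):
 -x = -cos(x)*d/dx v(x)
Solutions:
 v(x) = C1 + Integral(x/cos(x), x)


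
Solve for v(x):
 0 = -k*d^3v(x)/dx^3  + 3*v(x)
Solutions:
 v(x) = C1*exp(3^(1/3)*x*(1/k)^(1/3)) + C2*exp(x*(-3^(1/3) + 3^(5/6)*I)*(1/k)^(1/3)/2) + C3*exp(-x*(3^(1/3) + 3^(5/6)*I)*(1/k)^(1/3)/2)


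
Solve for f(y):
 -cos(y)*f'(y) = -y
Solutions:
 f(y) = C1 + Integral(y/cos(y), y)


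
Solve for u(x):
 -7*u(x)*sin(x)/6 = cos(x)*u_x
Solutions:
 u(x) = C1*cos(x)^(7/6)


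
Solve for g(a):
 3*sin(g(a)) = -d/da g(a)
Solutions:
 g(a) = -acos((-C1 - exp(6*a))/(C1 - exp(6*a))) + 2*pi
 g(a) = acos((-C1 - exp(6*a))/(C1 - exp(6*a)))


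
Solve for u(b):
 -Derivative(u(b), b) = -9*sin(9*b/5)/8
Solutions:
 u(b) = C1 - 5*cos(9*b/5)/8


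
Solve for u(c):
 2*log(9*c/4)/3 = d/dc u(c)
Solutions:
 u(c) = C1 + 2*c*log(c)/3 - 4*c*log(2)/3 - 2*c/3 + 4*c*log(3)/3


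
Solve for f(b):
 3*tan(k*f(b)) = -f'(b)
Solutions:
 f(b) = Piecewise((-asin(exp(C1*k - 3*b*k))/k + pi/k, Ne(k, 0)), (nan, True))
 f(b) = Piecewise((asin(exp(C1*k - 3*b*k))/k, Ne(k, 0)), (nan, True))


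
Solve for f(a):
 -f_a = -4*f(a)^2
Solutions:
 f(a) = -1/(C1 + 4*a)


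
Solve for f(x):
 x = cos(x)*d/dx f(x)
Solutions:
 f(x) = C1 + Integral(x/cos(x), x)


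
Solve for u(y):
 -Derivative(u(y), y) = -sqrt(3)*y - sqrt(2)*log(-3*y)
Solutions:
 u(y) = C1 + sqrt(3)*y^2/2 + sqrt(2)*y*log(-y) + sqrt(2)*y*(-1 + log(3))


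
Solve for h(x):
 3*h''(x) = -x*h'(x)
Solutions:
 h(x) = C1 + C2*erf(sqrt(6)*x/6)


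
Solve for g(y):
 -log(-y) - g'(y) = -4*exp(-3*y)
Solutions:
 g(y) = C1 - y*log(-y) + y - 4*exp(-3*y)/3


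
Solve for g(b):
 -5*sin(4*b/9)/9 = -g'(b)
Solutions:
 g(b) = C1 - 5*cos(4*b/9)/4


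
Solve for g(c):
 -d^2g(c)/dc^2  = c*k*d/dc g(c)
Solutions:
 g(c) = Piecewise((-sqrt(2)*sqrt(pi)*C1*erf(sqrt(2)*c*sqrt(k)/2)/(2*sqrt(k)) - C2, (k > 0) | (k < 0)), (-C1*c - C2, True))


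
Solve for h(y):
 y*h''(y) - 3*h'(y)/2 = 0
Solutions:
 h(y) = C1 + C2*y^(5/2)


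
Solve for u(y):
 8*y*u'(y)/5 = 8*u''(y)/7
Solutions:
 u(y) = C1 + C2*erfi(sqrt(70)*y/10)


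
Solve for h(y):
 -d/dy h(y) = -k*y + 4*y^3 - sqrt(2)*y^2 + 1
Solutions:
 h(y) = C1 + k*y^2/2 - y^4 + sqrt(2)*y^3/3 - y


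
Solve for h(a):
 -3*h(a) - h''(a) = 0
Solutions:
 h(a) = C1*sin(sqrt(3)*a) + C2*cos(sqrt(3)*a)


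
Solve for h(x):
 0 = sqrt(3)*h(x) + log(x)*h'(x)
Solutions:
 h(x) = C1*exp(-sqrt(3)*li(x))


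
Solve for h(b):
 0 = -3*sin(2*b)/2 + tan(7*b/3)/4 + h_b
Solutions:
 h(b) = C1 + 3*log(cos(7*b/3))/28 - 3*cos(2*b)/4


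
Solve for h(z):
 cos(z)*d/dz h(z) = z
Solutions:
 h(z) = C1 + Integral(z/cos(z), z)


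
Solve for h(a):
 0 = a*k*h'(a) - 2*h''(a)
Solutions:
 h(a) = Piecewise((-sqrt(pi)*C1*erf(a*sqrt(-k)/2)/sqrt(-k) - C2, (k > 0) | (k < 0)), (-C1*a - C2, True))


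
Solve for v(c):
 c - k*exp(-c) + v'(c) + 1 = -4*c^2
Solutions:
 v(c) = C1 - 4*c^3/3 - c^2/2 - c - k*exp(-c)


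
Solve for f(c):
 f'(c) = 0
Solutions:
 f(c) = C1


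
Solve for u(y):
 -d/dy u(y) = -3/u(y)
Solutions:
 u(y) = -sqrt(C1 + 6*y)
 u(y) = sqrt(C1 + 6*y)


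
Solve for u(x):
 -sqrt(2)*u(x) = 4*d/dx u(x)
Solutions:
 u(x) = C1*exp(-sqrt(2)*x/4)


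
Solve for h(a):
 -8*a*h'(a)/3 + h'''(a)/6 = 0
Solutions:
 h(a) = C1 + Integral(C2*airyai(2*2^(1/3)*a) + C3*airybi(2*2^(1/3)*a), a)


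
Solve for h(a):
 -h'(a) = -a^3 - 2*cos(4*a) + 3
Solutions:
 h(a) = C1 + a^4/4 - 3*a + sin(4*a)/2


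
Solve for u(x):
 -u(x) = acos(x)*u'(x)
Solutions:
 u(x) = C1*exp(-Integral(1/acos(x), x))


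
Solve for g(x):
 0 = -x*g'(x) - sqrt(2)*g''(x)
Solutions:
 g(x) = C1 + C2*erf(2^(1/4)*x/2)


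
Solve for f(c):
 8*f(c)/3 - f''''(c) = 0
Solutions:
 f(c) = C1*exp(-6^(3/4)*c/3) + C2*exp(6^(3/4)*c/3) + C3*sin(6^(3/4)*c/3) + C4*cos(6^(3/4)*c/3)


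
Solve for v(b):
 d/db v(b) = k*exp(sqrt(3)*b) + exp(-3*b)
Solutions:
 v(b) = C1 + sqrt(3)*k*exp(sqrt(3)*b)/3 - exp(-3*b)/3


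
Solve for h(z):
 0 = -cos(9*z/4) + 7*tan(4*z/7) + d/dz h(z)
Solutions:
 h(z) = C1 + 49*log(cos(4*z/7))/4 + 4*sin(9*z/4)/9


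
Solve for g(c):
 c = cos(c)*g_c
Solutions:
 g(c) = C1 + Integral(c/cos(c), c)


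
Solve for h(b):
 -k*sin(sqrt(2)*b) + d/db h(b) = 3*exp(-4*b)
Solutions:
 h(b) = C1 - sqrt(2)*k*cos(sqrt(2)*b)/2 - 3*exp(-4*b)/4


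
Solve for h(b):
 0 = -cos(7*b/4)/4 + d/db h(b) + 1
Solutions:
 h(b) = C1 - b + sin(7*b/4)/7


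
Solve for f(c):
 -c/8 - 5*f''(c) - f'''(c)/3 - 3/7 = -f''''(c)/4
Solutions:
 f(c) = C1 + C2*c + C3*exp(2*c*(1 - sqrt(46))/3) + C4*exp(2*c*(1 + sqrt(46))/3) - c^3/240 - 353*c^2/8400


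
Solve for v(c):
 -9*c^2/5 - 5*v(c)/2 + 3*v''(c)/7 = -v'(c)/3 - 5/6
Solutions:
 v(c) = C1*exp(c*(-7 + sqrt(1939))/18) + C2*exp(-c*(7 + sqrt(1939))/18) - 18*c^2/25 - 24*c/125 + 799/13125


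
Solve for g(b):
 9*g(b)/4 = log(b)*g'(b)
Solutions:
 g(b) = C1*exp(9*li(b)/4)


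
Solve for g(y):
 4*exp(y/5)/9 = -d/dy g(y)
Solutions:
 g(y) = C1 - 20*exp(y/5)/9


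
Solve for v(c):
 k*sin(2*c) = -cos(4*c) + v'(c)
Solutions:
 v(c) = C1 - k*cos(2*c)/2 + sin(4*c)/4


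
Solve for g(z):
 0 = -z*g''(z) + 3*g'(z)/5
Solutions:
 g(z) = C1 + C2*z^(8/5)


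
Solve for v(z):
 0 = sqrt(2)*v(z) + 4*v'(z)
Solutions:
 v(z) = C1*exp(-sqrt(2)*z/4)


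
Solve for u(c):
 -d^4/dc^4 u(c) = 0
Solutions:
 u(c) = C1 + C2*c + C3*c^2 + C4*c^3


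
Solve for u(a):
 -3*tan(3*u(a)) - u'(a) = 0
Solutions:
 u(a) = -asin(C1*exp(-9*a))/3 + pi/3
 u(a) = asin(C1*exp(-9*a))/3


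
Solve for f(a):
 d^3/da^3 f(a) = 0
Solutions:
 f(a) = C1 + C2*a + C3*a^2


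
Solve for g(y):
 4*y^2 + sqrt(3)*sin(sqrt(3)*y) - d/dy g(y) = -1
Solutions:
 g(y) = C1 + 4*y^3/3 + y - cos(sqrt(3)*y)


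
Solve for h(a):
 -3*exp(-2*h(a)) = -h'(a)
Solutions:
 h(a) = log(-sqrt(C1 + 6*a))
 h(a) = log(C1 + 6*a)/2


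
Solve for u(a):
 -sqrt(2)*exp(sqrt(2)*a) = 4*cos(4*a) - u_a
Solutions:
 u(a) = C1 + exp(sqrt(2)*a) + sin(4*a)


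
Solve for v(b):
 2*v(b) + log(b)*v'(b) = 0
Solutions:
 v(b) = C1*exp(-2*li(b))


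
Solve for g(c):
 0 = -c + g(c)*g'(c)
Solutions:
 g(c) = -sqrt(C1 + c^2)
 g(c) = sqrt(C1 + c^2)


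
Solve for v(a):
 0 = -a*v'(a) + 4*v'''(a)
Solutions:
 v(a) = C1 + Integral(C2*airyai(2^(1/3)*a/2) + C3*airybi(2^(1/3)*a/2), a)


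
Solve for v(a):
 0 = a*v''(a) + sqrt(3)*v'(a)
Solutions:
 v(a) = C1 + C2*a^(1 - sqrt(3))


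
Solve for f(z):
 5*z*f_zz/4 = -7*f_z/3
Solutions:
 f(z) = C1 + C2/z^(13/15)


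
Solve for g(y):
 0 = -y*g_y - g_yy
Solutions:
 g(y) = C1 + C2*erf(sqrt(2)*y/2)


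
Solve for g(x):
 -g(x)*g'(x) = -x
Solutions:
 g(x) = -sqrt(C1 + x^2)
 g(x) = sqrt(C1 + x^2)


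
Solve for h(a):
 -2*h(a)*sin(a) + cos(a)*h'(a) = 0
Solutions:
 h(a) = C1/cos(a)^2


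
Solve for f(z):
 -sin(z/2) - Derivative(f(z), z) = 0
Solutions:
 f(z) = C1 + 2*cos(z/2)


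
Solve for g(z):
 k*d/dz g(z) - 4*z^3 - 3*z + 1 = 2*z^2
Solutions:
 g(z) = C1 + z^4/k + 2*z^3/(3*k) + 3*z^2/(2*k) - z/k


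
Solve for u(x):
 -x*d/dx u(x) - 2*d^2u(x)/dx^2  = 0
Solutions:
 u(x) = C1 + C2*erf(x/2)


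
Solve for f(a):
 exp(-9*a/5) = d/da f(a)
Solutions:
 f(a) = C1 - 5*exp(-9*a/5)/9


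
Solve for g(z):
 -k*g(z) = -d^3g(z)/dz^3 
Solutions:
 g(z) = C1*exp(k^(1/3)*z) + C2*exp(k^(1/3)*z*(-1 + sqrt(3)*I)/2) + C3*exp(-k^(1/3)*z*(1 + sqrt(3)*I)/2)


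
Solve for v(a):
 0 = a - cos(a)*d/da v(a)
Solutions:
 v(a) = C1 + Integral(a/cos(a), a)


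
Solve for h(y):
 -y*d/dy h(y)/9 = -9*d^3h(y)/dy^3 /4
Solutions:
 h(y) = C1 + Integral(C2*airyai(6^(2/3)*y/9) + C3*airybi(6^(2/3)*y/9), y)


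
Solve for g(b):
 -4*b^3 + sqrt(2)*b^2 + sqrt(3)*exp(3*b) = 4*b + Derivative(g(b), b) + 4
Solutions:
 g(b) = C1 - b^4 + sqrt(2)*b^3/3 - 2*b^2 - 4*b + sqrt(3)*exp(3*b)/3


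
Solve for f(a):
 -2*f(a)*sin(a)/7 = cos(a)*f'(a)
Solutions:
 f(a) = C1*cos(a)^(2/7)


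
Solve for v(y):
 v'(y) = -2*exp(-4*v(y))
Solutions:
 v(y) = log(-I*(C1 - 8*y)^(1/4))
 v(y) = log(I*(C1 - 8*y)^(1/4))
 v(y) = log(-(C1 - 8*y)^(1/4))
 v(y) = log(C1 - 8*y)/4


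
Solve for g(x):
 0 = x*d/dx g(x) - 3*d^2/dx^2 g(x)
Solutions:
 g(x) = C1 + C2*erfi(sqrt(6)*x/6)


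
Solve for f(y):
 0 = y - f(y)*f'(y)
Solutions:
 f(y) = -sqrt(C1 + y^2)
 f(y) = sqrt(C1 + y^2)


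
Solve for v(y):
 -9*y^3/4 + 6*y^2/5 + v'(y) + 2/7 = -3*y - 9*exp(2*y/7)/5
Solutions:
 v(y) = C1 + 9*y^4/16 - 2*y^3/5 - 3*y^2/2 - 2*y/7 - 63*exp(2*y/7)/10


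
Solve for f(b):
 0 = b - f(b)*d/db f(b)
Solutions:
 f(b) = -sqrt(C1 + b^2)
 f(b) = sqrt(C1 + b^2)


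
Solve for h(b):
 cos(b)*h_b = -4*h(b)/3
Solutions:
 h(b) = C1*(sin(b) - 1)^(2/3)/(sin(b) + 1)^(2/3)


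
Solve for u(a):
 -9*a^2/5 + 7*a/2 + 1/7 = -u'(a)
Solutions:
 u(a) = C1 + 3*a^3/5 - 7*a^2/4 - a/7


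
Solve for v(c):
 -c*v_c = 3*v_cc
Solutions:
 v(c) = C1 + C2*erf(sqrt(6)*c/6)


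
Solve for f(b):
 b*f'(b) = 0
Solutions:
 f(b) = C1


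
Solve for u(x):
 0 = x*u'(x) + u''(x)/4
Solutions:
 u(x) = C1 + C2*erf(sqrt(2)*x)


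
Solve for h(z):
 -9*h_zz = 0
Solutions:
 h(z) = C1 + C2*z


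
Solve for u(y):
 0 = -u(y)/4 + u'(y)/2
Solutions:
 u(y) = C1*exp(y/2)


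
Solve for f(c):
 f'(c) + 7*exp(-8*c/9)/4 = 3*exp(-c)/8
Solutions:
 f(c) = C1 - 3*exp(-c)/8 + 63*exp(-8*c/9)/32


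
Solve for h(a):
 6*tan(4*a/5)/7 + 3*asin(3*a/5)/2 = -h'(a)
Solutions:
 h(a) = C1 - 3*a*asin(3*a/5)/2 - sqrt(25 - 9*a^2)/2 + 15*log(cos(4*a/5))/14


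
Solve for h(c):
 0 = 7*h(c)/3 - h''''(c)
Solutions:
 h(c) = C1*exp(-3^(3/4)*7^(1/4)*c/3) + C2*exp(3^(3/4)*7^(1/4)*c/3) + C3*sin(3^(3/4)*7^(1/4)*c/3) + C4*cos(3^(3/4)*7^(1/4)*c/3)


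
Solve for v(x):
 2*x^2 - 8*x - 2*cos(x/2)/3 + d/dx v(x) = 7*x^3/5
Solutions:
 v(x) = C1 + 7*x^4/20 - 2*x^3/3 + 4*x^2 + 4*sin(x/2)/3


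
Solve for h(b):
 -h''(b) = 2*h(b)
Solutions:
 h(b) = C1*sin(sqrt(2)*b) + C2*cos(sqrt(2)*b)


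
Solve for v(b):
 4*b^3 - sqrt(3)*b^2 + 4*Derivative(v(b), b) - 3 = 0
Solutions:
 v(b) = C1 - b^4/4 + sqrt(3)*b^3/12 + 3*b/4


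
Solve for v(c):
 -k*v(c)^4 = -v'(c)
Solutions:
 v(c) = (-1/(C1 + 3*c*k))^(1/3)
 v(c) = (-1/(C1 + c*k))^(1/3)*(-3^(2/3) - 3*3^(1/6)*I)/6
 v(c) = (-1/(C1 + c*k))^(1/3)*(-3^(2/3) + 3*3^(1/6)*I)/6


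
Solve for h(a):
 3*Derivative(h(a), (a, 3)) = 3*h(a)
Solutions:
 h(a) = C3*exp(a) + (C1*sin(sqrt(3)*a/2) + C2*cos(sqrt(3)*a/2))*exp(-a/2)


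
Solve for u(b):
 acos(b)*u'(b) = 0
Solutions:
 u(b) = C1


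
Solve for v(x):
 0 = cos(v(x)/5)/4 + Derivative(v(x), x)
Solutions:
 x/4 - 5*log(sin(v(x)/5) - 1)/2 + 5*log(sin(v(x)/5) + 1)/2 = C1


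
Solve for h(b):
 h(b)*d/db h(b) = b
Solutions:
 h(b) = -sqrt(C1 + b^2)
 h(b) = sqrt(C1 + b^2)


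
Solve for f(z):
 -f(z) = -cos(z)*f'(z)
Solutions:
 f(z) = C1*sqrt(sin(z) + 1)/sqrt(sin(z) - 1)


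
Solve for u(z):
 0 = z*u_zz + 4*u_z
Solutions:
 u(z) = C1 + C2/z^3


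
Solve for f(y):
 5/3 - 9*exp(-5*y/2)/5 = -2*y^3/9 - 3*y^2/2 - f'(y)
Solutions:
 f(y) = C1 - y^4/18 - y^3/2 - 5*y/3 - 18*exp(-5*y/2)/25


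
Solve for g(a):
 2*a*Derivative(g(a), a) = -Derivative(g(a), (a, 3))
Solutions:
 g(a) = C1 + Integral(C2*airyai(-2^(1/3)*a) + C3*airybi(-2^(1/3)*a), a)


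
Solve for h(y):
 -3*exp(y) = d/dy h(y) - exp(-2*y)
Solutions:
 h(y) = C1 - 3*exp(y) - exp(-2*y)/2


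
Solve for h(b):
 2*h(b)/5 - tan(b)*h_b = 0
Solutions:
 h(b) = C1*sin(b)^(2/5)


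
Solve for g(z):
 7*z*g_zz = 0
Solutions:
 g(z) = C1 + C2*z


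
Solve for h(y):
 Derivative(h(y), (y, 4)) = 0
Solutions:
 h(y) = C1 + C2*y + C3*y^2 + C4*y^3


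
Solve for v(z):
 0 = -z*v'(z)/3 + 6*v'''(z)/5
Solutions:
 v(z) = C1 + Integral(C2*airyai(60^(1/3)*z/6) + C3*airybi(60^(1/3)*z/6), z)


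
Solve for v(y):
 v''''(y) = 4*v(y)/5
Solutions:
 v(y) = C1*exp(-sqrt(2)*5^(3/4)*y/5) + C2*exp(sqrt(2)*5^(3/4)*y/5) + C3*sin(sqrt(2)*5^(3/4)*y/5) + C4*cos(sqrt(2)*5^(3/4)*y/5)


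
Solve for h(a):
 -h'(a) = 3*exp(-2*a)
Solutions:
 h(a) = C1 + 3*exp(-2*a)/2


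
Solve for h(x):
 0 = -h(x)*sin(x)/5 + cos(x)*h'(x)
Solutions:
 h(x) = C1/cos(x)^(1/5)


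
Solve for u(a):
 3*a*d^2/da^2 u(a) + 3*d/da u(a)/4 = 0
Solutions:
 u(a) = C1 + C2*a^(3/4)


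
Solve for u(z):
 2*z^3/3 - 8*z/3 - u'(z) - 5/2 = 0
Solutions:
 u(z) = C1 + z^4/6 - 4*z^2/3 - 5*z/2


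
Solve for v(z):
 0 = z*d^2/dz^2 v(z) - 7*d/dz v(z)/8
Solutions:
 v(z) = C1 + C2*z^(15/8)


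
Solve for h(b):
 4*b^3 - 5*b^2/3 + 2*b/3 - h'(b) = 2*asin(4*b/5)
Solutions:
 h(b) = C1 + b^4 - 5*b^3/9 + b^2/3 - 2*b*asin(4*b/5) - sqrt(25 - 16*b^2)/2


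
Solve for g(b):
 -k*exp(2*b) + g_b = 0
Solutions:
 g(b) = C1 + k*exp(2*b)/2


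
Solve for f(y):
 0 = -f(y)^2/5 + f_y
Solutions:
 f(y) = -5/(C1 + y)


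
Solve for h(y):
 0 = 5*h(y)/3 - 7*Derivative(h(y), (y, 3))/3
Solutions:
 h(y) = C3*exp(5^(1/3)*7^(2/3)*y/7) + (C1*sin(sqrt(3)*5^(1/3)*7^(2/3)*y/14) + C2*cos(sqrt(3)*5^(1/3)*7^(2/3)*y/14))*exp(-5^(1/3)*7^(2/3)*y/14)


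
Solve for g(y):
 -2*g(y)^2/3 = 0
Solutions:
 g(y) = 0


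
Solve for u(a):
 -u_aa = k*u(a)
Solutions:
 u(a) = C1*exp(-a*sqrt(-k)) + C2*exp(a*sqrt(-k))


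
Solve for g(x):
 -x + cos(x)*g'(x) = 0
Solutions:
 g(x) = C1 + Integral(x/cos(x), x)


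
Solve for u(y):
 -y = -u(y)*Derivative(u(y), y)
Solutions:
 u(y) = -sqrt(C1 + y^2)
 u(y) = sqrt(C1 + y^2)


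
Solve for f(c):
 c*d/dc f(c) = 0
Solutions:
 f(c) = C1


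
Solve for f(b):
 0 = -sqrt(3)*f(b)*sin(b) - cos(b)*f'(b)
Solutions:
 f(b) = C1*cos(b)^(sqrt(3))


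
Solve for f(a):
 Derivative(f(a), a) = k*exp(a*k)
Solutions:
 f(a) = C1 + exp(a*k)


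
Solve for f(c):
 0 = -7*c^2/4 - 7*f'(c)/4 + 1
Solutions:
 f(c) = C1 - c^3/3 + 4*c/7


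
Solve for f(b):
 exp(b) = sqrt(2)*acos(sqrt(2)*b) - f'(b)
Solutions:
 f(b) = C1 + sqrt(2)*(b*acos(sqrt(2)*b) - sqrt(2)*sqrt(1 - 2*b^2)/2) - exp(b)


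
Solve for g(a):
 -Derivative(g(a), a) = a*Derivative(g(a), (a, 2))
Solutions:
 g(a) = C1 + C2*log(a)


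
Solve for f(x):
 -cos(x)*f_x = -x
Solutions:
 f(x) = C1 + Integral(x/cos(x), x)


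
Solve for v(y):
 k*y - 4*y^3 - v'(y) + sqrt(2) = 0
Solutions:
 v(y) = C1 + k*y^2/2 - y^4 + sqrt(2)*y


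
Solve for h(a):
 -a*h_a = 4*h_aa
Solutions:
 h(a) = C1 + C2*erf(sqrt(2)*a/4)


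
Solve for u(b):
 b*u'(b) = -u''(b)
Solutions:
 u(b) = C1 + C2*erf(sqrt(2)*b/2)


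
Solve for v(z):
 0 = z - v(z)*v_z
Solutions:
 v(z) = -sqrt(C1 + z^2)
 v(z) = sqrt(C1 + z^2)


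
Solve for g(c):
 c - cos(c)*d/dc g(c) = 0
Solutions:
 g(c) = C1 + Integral(c/cos(c), c)


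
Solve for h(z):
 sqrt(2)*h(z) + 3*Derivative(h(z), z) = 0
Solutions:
 h(z) = C1*exp(-sqrt(2)*z/3)


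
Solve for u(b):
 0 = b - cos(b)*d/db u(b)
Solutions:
 u(b) = C1 + Integral(b/cos(b), b)


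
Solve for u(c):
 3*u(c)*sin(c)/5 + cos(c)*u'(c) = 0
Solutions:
 u(c) = C1*cos(c)^(3/5)


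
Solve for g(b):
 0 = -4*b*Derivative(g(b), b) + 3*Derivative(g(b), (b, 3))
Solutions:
 g(b) = C1 + Integral(C2*airyai(6^(2/3)*b/3) + C3*airybi(6^(2/3)*b/3), b)


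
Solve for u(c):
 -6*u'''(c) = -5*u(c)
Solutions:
 u(c) = C3*exp(5^(1/3)*6^(2/3)*c/6) + (C1*sin(2^(2/3)*3^(1/6)*5^(1/3)*c/4) + C2*cos(2^(2/3)*3^(1/6)*5^(1/3)*c/4))*exp(-5^(1/3)*6^(2/3)*c/12)


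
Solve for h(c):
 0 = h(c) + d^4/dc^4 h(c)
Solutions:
 h(c) = (C1*sin(sqrt(2)*c/2) + C2*cos(sqrt(2)*c/2))*exp(-sqrt(2)*c/2) + (C3*sin(sqrt(2)*c/2) + C4*cos(sqrt(2)*c/2))*exp(sqrt(2)*c/2)


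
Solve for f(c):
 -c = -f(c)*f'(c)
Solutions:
 f(c) = -sqrt(C1 + c^2)
 f(c) = sqrt(C1 + c^2)


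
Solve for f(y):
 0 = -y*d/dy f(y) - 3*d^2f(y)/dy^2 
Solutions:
 f(y) = C1 + C2*erf(sqrt(6)*y/6)


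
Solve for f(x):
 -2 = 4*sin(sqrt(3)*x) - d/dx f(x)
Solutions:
 f(x) = C1 + 2*x - 4*sqrt(3)*cos(sqrt(3)*x)/3


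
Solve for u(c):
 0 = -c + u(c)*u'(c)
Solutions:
 u(c) = -sqrt(C1 + c^2)
 u(c) = sqrt(C1 + c^2)


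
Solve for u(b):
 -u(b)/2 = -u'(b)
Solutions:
 u(b) = C1*exp(b/2)


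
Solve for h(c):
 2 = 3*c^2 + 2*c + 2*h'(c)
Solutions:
 h(c) = C1 - c^3/2 - c^2/2 + c


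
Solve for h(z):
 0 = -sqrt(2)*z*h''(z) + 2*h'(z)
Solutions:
 h(z) = C1 + C2*z^(1 + sqrt(2))


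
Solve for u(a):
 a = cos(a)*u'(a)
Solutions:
 u(a) = C1 + Integral(a/cos(a), a)


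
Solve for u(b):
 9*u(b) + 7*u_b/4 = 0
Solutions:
 u(b) = C1*exp(-36*b/7)


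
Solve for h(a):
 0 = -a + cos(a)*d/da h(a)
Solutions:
 h(a) = C1 + Integral(a/cos(a), a)


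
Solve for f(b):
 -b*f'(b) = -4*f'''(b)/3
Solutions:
 f(b) = C1 + Integral(C2*airyai(6^(1/3)*b/2) + C3*airybi(6^(1/3)*b/2), b)


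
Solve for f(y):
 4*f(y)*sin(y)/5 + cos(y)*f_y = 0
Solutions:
 f(y) = C1*cos(y)^(4/5)


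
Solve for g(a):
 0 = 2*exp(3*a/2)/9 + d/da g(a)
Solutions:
 g(a) = C1 - 4*exp(3*a/2)/27


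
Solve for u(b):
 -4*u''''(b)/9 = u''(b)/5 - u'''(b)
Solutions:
 u(b) = C1 + C2*b + C3*exp(3*b*(15 - sqrt(145))/40) + C4*exp(3*b*(sqrt(145) + 15)/40)


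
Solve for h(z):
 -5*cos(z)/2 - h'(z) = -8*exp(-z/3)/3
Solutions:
 h(z) = C1 - 5*sin(z)/2 - 8*exp(-z/3)


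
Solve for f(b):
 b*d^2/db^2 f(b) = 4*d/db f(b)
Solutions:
 f(b) = C1 + C2*b^5


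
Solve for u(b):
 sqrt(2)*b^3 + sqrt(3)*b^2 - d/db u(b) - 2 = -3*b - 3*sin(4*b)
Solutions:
 u(b) = C1 + sqrt(2)*b^4/4 + sqrt(3)*b^3/3 + 3*b^2/2 - 2*b - 3*cos(4*b)/4


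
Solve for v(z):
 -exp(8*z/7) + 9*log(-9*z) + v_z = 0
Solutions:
 v(z) = C1 - 9*z*log(-z) + 9*z*(1 - 2*log(3)) + 7*exp(8*z/7)/8


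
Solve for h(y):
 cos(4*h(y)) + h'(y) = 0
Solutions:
 h(y) = -asin((C1 + exp(8*y))/(C1 - exp(8*y)))/4 + pi/4
 h(y) = asin((C1 + exp(8*y))/(C1 - exp(8*y)))/4


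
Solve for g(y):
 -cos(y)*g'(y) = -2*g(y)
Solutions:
 g(y) = C1*(sin(y) + 1)/(sin(y) - 1)


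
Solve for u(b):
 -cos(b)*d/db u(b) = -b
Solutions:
 u(b) = C1 + Integral(b/cos(b), b)


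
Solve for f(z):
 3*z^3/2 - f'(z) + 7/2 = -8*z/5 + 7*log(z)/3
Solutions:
 f(z) = C1 + 3*z^4/8 + 4*z^2/5 - 7*z*log(z)/3 + 35*z/6


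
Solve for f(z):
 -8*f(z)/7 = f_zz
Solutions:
 f(z) = C1*sin(2*sqrt(14)*z/7) + C2*cos(2*sqrt(14)*z/7)


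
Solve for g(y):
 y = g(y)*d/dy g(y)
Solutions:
 g(y) = -sqrt(C1 + y^2)
 g(y) = sqrt(C1 + y^2)


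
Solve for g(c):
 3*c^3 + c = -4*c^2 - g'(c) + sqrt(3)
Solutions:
 g(c) = C1 - 3*c^4/4 - 4*c^3/3 - c^2/2 + sqrt(3)*c


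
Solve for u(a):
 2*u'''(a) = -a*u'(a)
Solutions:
 u(a) = C1 + Integral(C2*airyai(-2^(2/3)*a/2) + C3*airybi(-2^(2/3)*a/2), a)


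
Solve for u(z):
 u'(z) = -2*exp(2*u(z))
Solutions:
 u(z) = log(-sqrt(-1/(C1 - 2*z))) - log(2)/2
 u(z) = log(-1/(C1 - 2*z))/2 - log(2)/2


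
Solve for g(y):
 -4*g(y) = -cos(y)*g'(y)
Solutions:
 g(y) = C1*(sin(y)^2 + 2*sin(y) + 1)/(sin(y)^2 - 2*sin(y) + 1)


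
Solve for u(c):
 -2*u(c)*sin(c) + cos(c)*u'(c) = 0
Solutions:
 u(c) = C1/cos(c)^2


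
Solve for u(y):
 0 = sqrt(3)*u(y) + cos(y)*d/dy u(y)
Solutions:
 u(y) = C1*(sin(y) - 1)^(sqrt(3)/2)/(sin(y) + 1)^(sqrt(3)/2)


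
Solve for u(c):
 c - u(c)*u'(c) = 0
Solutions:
 u(c) = -sqrt(C1 + c^2)
 u(c) = sqrt(C1 + c^2)


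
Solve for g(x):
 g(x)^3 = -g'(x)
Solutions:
 g(x) = -sqrt(2)*sqrt(-1/(C1 - x))/2
 g(x) = sqrt(2)*sqrt(-1/(C1 - x))/2


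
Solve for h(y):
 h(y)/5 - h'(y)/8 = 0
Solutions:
 h(y) = C1*exp(8*y/5)


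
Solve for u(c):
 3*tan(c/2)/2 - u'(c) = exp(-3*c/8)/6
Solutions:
 u(c) = C1 + 3*log(tan(c/2)^2 + 1)/2 + 4*exp(-3*c/8)/9


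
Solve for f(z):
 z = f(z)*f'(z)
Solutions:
 f(z) = -sqrt(C1 + z^2)
 f(z) = sqrt(C1 + z^2)


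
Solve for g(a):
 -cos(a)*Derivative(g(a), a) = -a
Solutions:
 g(a) = C1 + Integral(a/cos(a), a)


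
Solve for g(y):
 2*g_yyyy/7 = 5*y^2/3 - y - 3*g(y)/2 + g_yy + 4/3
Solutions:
 g(y) = 10*y^2/9 - 2*y/3 + (C1*sin(sqrt(2)*21^(1/4)*y*sin(atan(sqrt(35)/7)/2)/2) + C2*cos(sqrt(2)*21^(1/4)*y*sin(atan(sqrt(35)/7)/2)/2))*exp(-sqrt(2)*21^(1/4)*y*cos(atan(sqrt(35)/7)/2)/2) + (C3*sin(sqrt(2)*21^(1/4)*y*sin(atan(sqrt(35)/7)/2)/2) + C4*cos(sqrt(2)*21^(1/4)*y*sin(atan(sqrt(35)/7)/2)/2))*exp(sqrt(2)*21^(1/4)*y*cos(atan(sqrt(35)/7)/2)/2) + 64/27


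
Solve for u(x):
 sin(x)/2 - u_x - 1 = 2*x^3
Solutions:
 u(x) = C1 - x^4/2 - x - cos(x)/2


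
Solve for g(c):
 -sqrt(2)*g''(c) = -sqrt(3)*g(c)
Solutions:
 g(c) = C1*exp(-2^(3/4)*3^(1/4)*c/2) + C2*exp(2^(3/4)*3^(1/4)*c/2)


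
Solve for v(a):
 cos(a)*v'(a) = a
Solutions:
 v(a) = C1 + Integral(a/cos(a), a)


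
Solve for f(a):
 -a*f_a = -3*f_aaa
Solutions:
 f(a) = C1 + Integral(C2*airyai(3^(2/3)*a/3) + C3*airybi(3^(2/3)*a/3), a)


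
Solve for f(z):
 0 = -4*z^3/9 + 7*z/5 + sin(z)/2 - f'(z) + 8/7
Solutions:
 f(z) = C1 - z^4/9 + 7*z^2/10 + 8*z/7 - cos(z)/2


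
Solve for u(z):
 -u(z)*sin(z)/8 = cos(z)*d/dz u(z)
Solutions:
 u(z) = C1*cos(z)^(1/8)


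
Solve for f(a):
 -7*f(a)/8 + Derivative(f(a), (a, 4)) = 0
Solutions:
 f(a) = C1*exp(-14^(1/4)*a/2) + C2*exp(14^(1/4)*a/2) + C3*sin(14^(1/4)*a/2) + C4*cos(14^(1/4)*a/2)


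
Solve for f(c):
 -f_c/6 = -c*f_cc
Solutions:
 f(c) = C1 + C2*c^(7/6)


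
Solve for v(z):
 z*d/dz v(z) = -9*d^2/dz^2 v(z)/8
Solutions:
 v(z) = C1 + C2*erf(2*z/3)


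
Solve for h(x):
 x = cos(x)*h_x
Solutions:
 h(x) = C1 + Integral(x/cos(x), x)


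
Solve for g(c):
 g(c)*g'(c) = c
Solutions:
 g(c) = -sqrt(C1 + c^2)
 g(c) = sqrt(C1 + c^2)


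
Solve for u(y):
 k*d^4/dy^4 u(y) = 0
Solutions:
 u(y) = C1 + C2*y + C3*y^2 + C4*y^3


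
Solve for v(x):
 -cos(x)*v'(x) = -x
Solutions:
 v(x) = C1 + Integral(x/cos(x), x)


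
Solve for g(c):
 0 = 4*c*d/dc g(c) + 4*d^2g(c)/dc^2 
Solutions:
 g(c) = C1 + C2*erf(sqrt(2)*c/2)


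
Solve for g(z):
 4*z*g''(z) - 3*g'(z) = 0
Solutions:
 g(z) = C1 + C2*z^(7/4)


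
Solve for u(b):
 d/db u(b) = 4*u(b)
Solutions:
 u(b) = C1*exp(4*b)


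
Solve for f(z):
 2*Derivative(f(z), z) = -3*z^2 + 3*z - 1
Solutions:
 f(z) = C1 - z^3/2 + 3*z^2/4 - z/2


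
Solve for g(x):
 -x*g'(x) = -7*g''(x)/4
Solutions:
 g(x) = C1 + C2*erfi(sqrt(14)*x/7)


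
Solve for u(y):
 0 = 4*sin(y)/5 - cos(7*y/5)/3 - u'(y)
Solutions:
 u(y) = C1 - 5*sin(7*y/5)/21 - 4*cos(y)/5


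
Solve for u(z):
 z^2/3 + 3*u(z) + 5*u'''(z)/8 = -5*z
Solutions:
 u(z) = C3*exp(-2*3^(1/3)*5^(2/3)*z/5) - z^2/9 - 5*z/3 + (C1*sin(3^(5/6)*5^(2/3)*z/5) + C2*cos(3^(5/6)*5^(2/3)*z/5))*exp(3^(1/3)*5^(2/3)*z/5)


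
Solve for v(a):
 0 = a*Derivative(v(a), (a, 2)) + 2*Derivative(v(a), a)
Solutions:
 v(a) = C1 + C2/a


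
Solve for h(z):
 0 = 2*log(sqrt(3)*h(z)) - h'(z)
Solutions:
 -Integral(1/(2*log(_y) + log(3)), (_y, h(z))) = C1 - z


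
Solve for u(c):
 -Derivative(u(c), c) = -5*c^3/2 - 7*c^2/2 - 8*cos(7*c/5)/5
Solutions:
 u(c) = C1 + 5*c^4/8 + 7*c^3/6 + 8*sin(7*c/5)/7


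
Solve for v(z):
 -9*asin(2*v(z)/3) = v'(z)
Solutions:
 Integral(1/asin(2*_y/3), (_y, v(z))) = C1 - 9*z


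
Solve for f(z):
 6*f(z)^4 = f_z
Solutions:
 f(z) = (-1/(C1 + 18*z))^(1/3)
 f(z) = (-1/(C1 + 6*z))^(1/3)*(-3^(2/3) - 3*3^(1/6)*I)/6
 f(z) = (-1/(C1 + 6*z))^(1/3)*(-3^(2/3) + 3*3^(1/6)*I)/6


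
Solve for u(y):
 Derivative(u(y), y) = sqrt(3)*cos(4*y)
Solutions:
 u(y) = C1 + sqrt(3)*sin(4*y)/4


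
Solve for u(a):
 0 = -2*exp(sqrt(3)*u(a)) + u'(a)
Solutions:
 u(a) = sqrt(3)*(2*log(-1/(C1 + 2*a)) - log(3))/6


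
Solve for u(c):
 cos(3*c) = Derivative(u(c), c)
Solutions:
 u(c) = C1 + sin(3*c)/3


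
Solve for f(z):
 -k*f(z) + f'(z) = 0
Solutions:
 f(z) = C1*exp(k*z)


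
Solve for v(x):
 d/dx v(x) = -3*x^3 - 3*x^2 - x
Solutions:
 v(x) = C1 - 3*x^4/4 - x^3 - x^2/2


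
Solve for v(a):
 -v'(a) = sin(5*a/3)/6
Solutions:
 v(a) = C1 + cos(5*a/3)/10


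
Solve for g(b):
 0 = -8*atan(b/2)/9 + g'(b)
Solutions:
 g(b) = C1 + 8*b*atan(b/2)/9 - 8*log(b^2 + 4)/9


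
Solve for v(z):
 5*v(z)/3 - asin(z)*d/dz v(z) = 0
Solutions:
 v(z) = C1*exp(5*Integral(1/asin(z), z)/3)


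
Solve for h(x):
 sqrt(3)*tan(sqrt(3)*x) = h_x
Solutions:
 h(x) = C1 - log(cos(sqrt(3)*x))


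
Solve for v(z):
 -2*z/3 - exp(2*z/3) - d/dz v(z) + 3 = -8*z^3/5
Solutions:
 v(z) = C1 + 2*z^4/5 - z^2/3 + 3*z - 3*exp(2*z/3)/2


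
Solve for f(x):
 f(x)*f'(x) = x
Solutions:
 f(x) = -sqrt(C1 + x^2)
 f(x) = sqrt(C1 + x^2)


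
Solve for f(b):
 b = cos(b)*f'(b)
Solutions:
 f(b) = C1 + Integral(b/cos(b), b)


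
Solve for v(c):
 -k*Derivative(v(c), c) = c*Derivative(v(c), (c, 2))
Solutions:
 v(c) = C1 + c^(1 - re(k))*(C2*sin(log(c)*Abs(im(k))) + C3*cos(log(c)*im(k)))


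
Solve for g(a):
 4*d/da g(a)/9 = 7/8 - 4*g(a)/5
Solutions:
 g(a) = C1*exp(-9*a/5) + 35/32


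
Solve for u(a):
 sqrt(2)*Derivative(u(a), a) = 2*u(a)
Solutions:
 u(a) = C1*exp(sqrt(2)*a)


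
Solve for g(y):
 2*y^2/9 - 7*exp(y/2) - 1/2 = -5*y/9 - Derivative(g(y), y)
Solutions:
 g(y) = C1 - 2*y^3/27 - 5*y^2/18 + y/2 + 14*exp(y/2)


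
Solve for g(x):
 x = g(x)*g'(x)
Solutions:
 g(x) = -sqrt(C1 + x^2)
 g(x) = sqrt(C1 + x^2)


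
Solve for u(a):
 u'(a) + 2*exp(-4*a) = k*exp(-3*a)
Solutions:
 u(a) = C1 - k*exp(-3*a)/3 + exp(-4*a)/2


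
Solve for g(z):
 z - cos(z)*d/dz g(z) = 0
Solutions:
 g(z) = C1 + Integral(z/cos(z), z)


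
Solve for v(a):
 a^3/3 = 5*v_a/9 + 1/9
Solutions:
 v(a) = C1 + 3*a^4/20 - a/5
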